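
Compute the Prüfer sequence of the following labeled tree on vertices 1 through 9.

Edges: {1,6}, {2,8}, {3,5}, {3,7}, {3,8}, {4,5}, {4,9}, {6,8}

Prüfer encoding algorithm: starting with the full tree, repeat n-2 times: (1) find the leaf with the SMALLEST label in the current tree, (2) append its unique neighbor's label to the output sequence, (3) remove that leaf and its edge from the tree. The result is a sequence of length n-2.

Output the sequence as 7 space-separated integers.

Answer: 6 8 8 3 3 5 4

Derivation:
Step 1: leaves = {1,2,7,9}. Remove smallest leaf 1, emit neighbor 6.
Step 2: leaves = {2,6,7,9}. Remove smallest leaf 2, emit neighbor 8.
Step 3: leaves = {6,7,9}. Remove smallest leaf 6, emit neighbor 8.
Step 4: leaves = {7,8,9}. Remove smallest leaf 7, emit neighbor 3.
Step 5: leaves = {8,9}. Remove smallest leaf 8, emit neighbor 3.
Step 6: leaves = {3,9}. Remove smallest leaf 3, emit neighbor 5.
Step 7: leaves = {5,9}. Remove smallest leaf 5, emit neighbor 4.
Done: 2 vertices remain (4, 9). Sequence = [6 8 8 3 3 5 4]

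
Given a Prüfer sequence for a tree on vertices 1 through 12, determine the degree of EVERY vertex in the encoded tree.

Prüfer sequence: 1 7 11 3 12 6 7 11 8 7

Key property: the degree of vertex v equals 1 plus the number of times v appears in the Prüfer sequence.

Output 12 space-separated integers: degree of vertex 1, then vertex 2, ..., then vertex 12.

Answer: 2 1 2 1 1 2 4 2 1 1 3 2

Derivation:
p_1 = 1: count[1] becomes 1
p_2 = 7: count[7] becomes 1
p_3 = 11: count[11] becomes 1
p_4 = 3: count[3] becomes 1
p_5 = 12: count[12] becomes 1
p_6 = 6: count[6] becomes 1
p_7 = 7: count[7] becomes 2
p_8 = 11: count[11] becomes 2
p_9 = 8: count[8] becomes 1
p_10 = 7: count[7] becomes 3
Degrees (1 + count): deg[1]=1+1=2, deg[2]=1+0=1, deg[3]=1+1=2, deg[4]=1+0=1, deg[5]=1+0=1, deg[6]=1+1=2, deg[7]=1+3=4, deg[8]=1+1=2, deg[9]=1+0=1, deg[10]=1+0=1, deg[11]=1+2=3, deg[12]=1+1=2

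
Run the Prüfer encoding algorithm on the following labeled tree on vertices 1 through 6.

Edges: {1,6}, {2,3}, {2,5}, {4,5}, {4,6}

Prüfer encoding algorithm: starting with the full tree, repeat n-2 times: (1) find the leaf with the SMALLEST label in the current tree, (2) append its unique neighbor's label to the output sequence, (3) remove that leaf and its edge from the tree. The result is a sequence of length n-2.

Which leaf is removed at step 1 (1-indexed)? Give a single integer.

Step 1: current leaves = {1,3}. Remove leaf 1 (neighbor: 6).

Answer: 1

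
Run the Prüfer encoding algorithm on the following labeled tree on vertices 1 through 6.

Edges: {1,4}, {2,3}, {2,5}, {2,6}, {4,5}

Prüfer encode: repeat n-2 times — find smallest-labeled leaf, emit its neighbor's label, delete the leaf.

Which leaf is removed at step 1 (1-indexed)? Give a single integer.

Answer: 1

Derivation:
Step 1: current leaves = {1,3,6}. Remove leaf 1 (neighbor: 4).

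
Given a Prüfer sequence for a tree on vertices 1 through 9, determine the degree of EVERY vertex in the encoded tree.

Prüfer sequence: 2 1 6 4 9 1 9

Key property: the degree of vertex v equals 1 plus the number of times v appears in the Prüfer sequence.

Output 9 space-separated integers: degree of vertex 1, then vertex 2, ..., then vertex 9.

p_1 = 2: count[2] becomes 1
p_2 = 1: count[1] becomes 1
p_3 = 6: count[6] becomes 1
p_4 = 4: count[4] becomes 1
p_5 = 9: count[9] becomes 1
p_6 = 1: count[1] becomes 2
p_7 = 9: count[9] becomes 2
Degrees (1 + count): deg[1]=1+2=3, deg[2]=1+1=2, deg[3]=1+0=1, deg[4]=1+1=2, deg[5]=1+0=1, deg[6]=1+1=2, deg[7]=1+0=1, deg[8]=1+0=1, deg[9]=1+2=3

Answer: 3 2 1 2 1 2 1 1 3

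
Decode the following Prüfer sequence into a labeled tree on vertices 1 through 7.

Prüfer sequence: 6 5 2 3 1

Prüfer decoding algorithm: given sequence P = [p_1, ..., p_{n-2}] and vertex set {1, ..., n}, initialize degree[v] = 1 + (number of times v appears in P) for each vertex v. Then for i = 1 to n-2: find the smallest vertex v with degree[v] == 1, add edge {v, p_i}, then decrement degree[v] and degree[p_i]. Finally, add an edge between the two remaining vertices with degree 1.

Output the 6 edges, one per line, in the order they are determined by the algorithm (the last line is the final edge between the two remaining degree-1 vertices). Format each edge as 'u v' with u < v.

Initial degrees: {1:2, 2:2, 3:2, 4:1, 5:2, 6:2, 7:1}
Step 1: smallest deg-1 vertex = 4, p_1 = 6. Add edge {4,6}. Now deg[4]=0, deg[6]=1.
Step 2: smallest deg-1 vertex = 6, p_2 = 5. Add edge {5,6}. Now deg[6]=0, deg[5]=1.
Step 3: smallest deg-1 vertex = 5, p_3 = 2. Add edge {2,5}. Now deg[5]=0, deg[2]=1.
Step 4: smallest deg-1 vertex = 2, p_4 = 3. Add edge {2,3}. Now deg[2]=0, deg[3]=1.
Step 5: smallest deg-1 vertex = 3, p_5 = 1. Add edge {1,3}. Now deg[3]=0, deg[1]=1.
Final: two remaining deg-1 vertices are 1, 7. Add edge {1,7}.

Answer: 4 6
5 6
2 5
2 3
1 3
1 7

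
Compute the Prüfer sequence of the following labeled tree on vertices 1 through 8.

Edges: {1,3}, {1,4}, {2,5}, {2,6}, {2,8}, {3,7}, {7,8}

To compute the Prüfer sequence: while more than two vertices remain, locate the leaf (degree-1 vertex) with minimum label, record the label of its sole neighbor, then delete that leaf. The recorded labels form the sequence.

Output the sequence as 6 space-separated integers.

Step 1: leaves = {4,5,6}. Remove smallest leaf 4, emit neighbor 1.
Step 2: leaves = {1,5,6}. Remove smallest leaf 1, emit neighbor 3.
Step 3: leaves = {3,5,6}. Remove smallest leaf 3, emit neighbor 7.
Step 4: leaves = {5,6,7}. Remove smallest leaf 5, emit neighbor 2.
Step 5: leaves = {6,7}. Remove smallest leaf 6, emit neighbor 2.
Step 6: leaves = {2,7}. Remove smallest leaf 2, emit neighbor 8.
Done: 2 vertices remain (7, 8). Sequence = [1 3 7 2 2 8]

Answer: 1 3 7 2 2 8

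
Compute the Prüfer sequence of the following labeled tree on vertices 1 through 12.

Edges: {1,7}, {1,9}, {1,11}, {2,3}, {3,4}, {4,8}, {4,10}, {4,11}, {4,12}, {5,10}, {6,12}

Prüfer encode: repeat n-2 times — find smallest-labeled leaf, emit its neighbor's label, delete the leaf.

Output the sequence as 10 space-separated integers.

Step 1: leaves = {2,5,6,7,8,9}. Remove smallest leaf 2, emit neighbor 3.
Step 2: leaves = {3,5,6,7,8,9}. Remove smallest leaf 3, emit neighbor 4.
Step 3: leaves = {5,6,7,8,9}. Remove smallest leaf 5, emit neighbor 10.
Step 4: leaves = {6,7,8,9,10}. Remove smallest leaf 6, emit neighbor 12.
Step 5: leaves = {7,8,9,10,12}. Remove smallest leaf 7, emit neighbor 1.
Step 6: leaves = {8,9,10,12}. Remove smallest leaf 8, emit neighbor 4.
Step 7: leaves = {9,10,12}. Remove smallest leaf 9, emit neighbor 1.
Step 8: leaves = {1,10,12}. Remove smallest leaf 1, emit neighbor 11.
Step 9: leaves = {10,11,12}. Remove smallest leaf 10, emit neighbor 4.
Step 10: leaves = {11,12}. Remove smallest leaf 11, emit neighbor 4.
Done: 2 vertices remain (4, 12). Sequence = [3 4 10 12 1 4 1 11 4 4]

Answer: 3 4 10 12 1 4 1 11 4 4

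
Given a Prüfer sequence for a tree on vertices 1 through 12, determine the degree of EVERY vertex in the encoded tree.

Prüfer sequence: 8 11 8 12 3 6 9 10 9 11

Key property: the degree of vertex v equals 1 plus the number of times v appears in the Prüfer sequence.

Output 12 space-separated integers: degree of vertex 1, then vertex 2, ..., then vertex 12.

Answer: 1 1 2 1 1 2 1 3 3 2 3 2

Derivation:
p_1 = 8: count[8] becomes 1
p_2 = 11: count[11] becomes 1
p_3 = 8: count[8] becomes 2
p_4 = 12: count[12] becomes 1
p_5 = 3: count[3] becomes 1
p_6 = 6: count[6] becomes 1
p_7 = 9: count[9] becomes 1
p_8 = 10: count[10] becomes 1
p_9 = 9: count[9] becomes 2
p_10 = 11: count[11] becomes 2
Degrees (1 + count): deg[1]=1+0=1, deg[2]=1+0=1, deg[3]=1+1=2, deg[4]=1+0=1, deg[5]=1+0=1, deg[6]=1+1=2, deg[7]=1+0=1, deg[8]=1+2=3, deg[9]=1+2=3, deg[10]=1+1=2, deg[11]=1+2=3, deg[12]=1+1=2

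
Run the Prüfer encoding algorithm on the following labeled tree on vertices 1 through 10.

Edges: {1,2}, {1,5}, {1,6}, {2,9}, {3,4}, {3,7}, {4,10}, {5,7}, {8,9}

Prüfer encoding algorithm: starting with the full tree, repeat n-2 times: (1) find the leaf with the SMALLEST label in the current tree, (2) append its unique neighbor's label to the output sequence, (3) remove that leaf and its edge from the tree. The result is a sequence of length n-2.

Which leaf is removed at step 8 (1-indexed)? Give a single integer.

Answer: 3

Derivation:
Step 1: current leaves = {6,8,10}. Remove leaf 6 (neighbor: 1).
Step 2: current leaves = {8,10}. Remove leaf 8 (neighbor: 9).
Step 3: current leaves = {9,10}. Remove leaf 9 (neighbor: 2).
Step 4: current leaves = {2,10}. Remove leaf 2 (neighbor: 1).
Step 5: current leaves = {1,10}. Remove leaf 1 (neighbor: 5).
Step 6: current leaves = {5,10}. Remove leaf 5 (neighbor: 7).
Step 7: current leaves = {7,10}. Remove leaf 7 (neighbor: 3).
Step 8: current leaves = {3,10}. Remove leaf 3 (neighbor: 4).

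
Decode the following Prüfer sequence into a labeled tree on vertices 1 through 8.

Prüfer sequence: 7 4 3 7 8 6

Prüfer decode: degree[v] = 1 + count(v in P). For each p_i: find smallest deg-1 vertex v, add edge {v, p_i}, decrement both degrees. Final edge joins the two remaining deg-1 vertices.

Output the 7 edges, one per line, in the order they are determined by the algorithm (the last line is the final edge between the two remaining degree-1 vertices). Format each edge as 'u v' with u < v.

Initial degrees: {1:1, 2:1, 3:2, 4:2, 5:1, 6:2, 7:3, 8:2}
Step 1: smallest deg-1 vertex = 1, p_1 = 7. Add edge {1,7}. Now deg[1]=0, deg[7]=2.
Step 2: smallest deg-1 vertex = 2, p_2 = 4. Add edge {2,4}. Now deg[2]=0, deg[4]=1.
Step 3: smallest deg-1 vertex = 4, p_3 = 3. Add edge {3,4}. Now deg[4]=0, deg[3]=1.
Step 4: smallest deg-1 vertex = 3, p_4 = 7. Add edge {3,7}. Now deg[3]=0, deg[7]=1.
Step 5: smallest deg-1 vertex = 5, p_5 = 8. Add edge {5,8}. Now deg[5]=0, deg[8]=1.
Step 6: smallest deg-1 vertex = 7, p_6 = 6. Add edge {6,7}. Now deg[7]=0, deg[6]=1.
Final: two remaining deg-1 vertices are 6, 8. Add edge {6,8}.

Answer: 1 7
2 4
3 4
3 7
5 8
6 7
6 8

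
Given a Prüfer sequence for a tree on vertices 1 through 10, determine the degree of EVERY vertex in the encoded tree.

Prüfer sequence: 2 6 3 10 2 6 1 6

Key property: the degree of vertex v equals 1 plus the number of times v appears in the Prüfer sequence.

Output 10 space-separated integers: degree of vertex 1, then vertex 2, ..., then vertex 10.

Answer: 2 3 2 1 1 4 1 1 1 2

Derivation:
p_1 = 2: count[2] becomes 1
p_2 = 6: count[6] becomes 1
p_3 = 3: count[3] becomes 1
p_4 = 10: count[10] becomes 1
p_5 = 2: count[2] becomes 2
p_6 = 6: count[6] becomes 2
p_7 = 1: count[1] becomes 1
p_8 = 6: count[6] becomes 3
Degrees (1 + count): deg[1]=1+1=2, deg[2]=1+2=3, deg[3]=1+1=2, deg[4]=1+0=1, deg[5]=1+0=1, deg[6]=1+3=4, deg[7]=1+0=1, deg[8]=1+0=1, deg[9]=1+0=1, deg[10]=1+1=2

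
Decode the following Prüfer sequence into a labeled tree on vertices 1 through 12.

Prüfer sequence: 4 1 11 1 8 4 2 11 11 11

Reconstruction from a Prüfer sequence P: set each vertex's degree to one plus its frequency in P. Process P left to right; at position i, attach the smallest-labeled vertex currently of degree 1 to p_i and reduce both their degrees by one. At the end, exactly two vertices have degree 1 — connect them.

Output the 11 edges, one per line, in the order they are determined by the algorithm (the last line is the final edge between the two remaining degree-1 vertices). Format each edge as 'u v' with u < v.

Initial degrees: {1:3, 2:2, 3:1, 4:3, 5:1, 6:1, 7:1, 8:2, 9:1, 10:1, 11:5, 12:1}
Step 1: smallest deg-1 vertex = 3, p_1 = 4. Add edge {3,4}. Now deg[3]=0, deg[4]=2.
Step 2: smallest deg-1 vertex = 5, p_2 = 1. Add edge {1,5}. Now deg[5]=0, deg[1]=2.
Step 3: smallest deg-1 vertex = 6, p_3 = 11. Add edge {6,11}. Now deg[6]=0, deg[11]=4.
Step 4: smallest deg-1 vertex = 7, p_4 = 1. Add edge {1,7}. Now deg[7]=0, deg[1]=1.
Step 5: smallest deg-1 vertex = 1, p_5 = 8. Add edge {1,8}. Now deg[1]=0, deg[8]=1.
Step 6: smallest deg-1 vertex = 8, p_6 = 4. Add edge {4,8}. Now deg[8]=0, deg[4]=1.
Step 7: smallest deg-1 vertex = 4, p_7 = 2. Add edge {2,4}. Now deg[4]=0, deg[2]=1.
Step 8: smallest deg-1 vertex = 2, p_8 = 11. Add edge {2,11}. Now deg[2]=0, deg[11]=3.
Step 9: smallest deg-1 vertex = 9, p_9 = 11. Add edge {9,11}. Now deg[9]=0, deg[11]=2.
Step 10: smallest deg-1 vertex = 10, p_10 = 11. Add edge {10,11}. Now deg[10]=0, deg[11]=1.
Final: two remaining deg-1 vertices are 11, 12. Add edge {11,12}.

Answer: 3 4
1 5
6 11
1 7
1 8
4 8
2 4
2 11
9 11
10 11
11 12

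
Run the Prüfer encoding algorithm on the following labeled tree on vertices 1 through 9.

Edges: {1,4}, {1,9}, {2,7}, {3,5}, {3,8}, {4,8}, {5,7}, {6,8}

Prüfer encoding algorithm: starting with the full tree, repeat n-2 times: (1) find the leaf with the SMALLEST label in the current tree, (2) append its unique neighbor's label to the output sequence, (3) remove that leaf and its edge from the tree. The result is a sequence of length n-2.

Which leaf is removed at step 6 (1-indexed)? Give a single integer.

Answer: 8

Derivation:
Step 1: current leaves = {2,6,9}. Remove leaf 2 (neighbor: 7).
Step 2: current leaves = {6,7,9}. Remove leaf 6 (neighbor: 8).
Step 3: current leaves = {7,9}. Remove leaf 7 (neighbor: 5).
Step 4: current leaves = {5,9}. Remove leaf 5 (neighbor: 3).
Step 5: current leaves = {3,9}. Remove leaf 3 (neighbor: 8).
Step 6: current leaves = {8,9}. Remove leaf 8 (neighbor: 4).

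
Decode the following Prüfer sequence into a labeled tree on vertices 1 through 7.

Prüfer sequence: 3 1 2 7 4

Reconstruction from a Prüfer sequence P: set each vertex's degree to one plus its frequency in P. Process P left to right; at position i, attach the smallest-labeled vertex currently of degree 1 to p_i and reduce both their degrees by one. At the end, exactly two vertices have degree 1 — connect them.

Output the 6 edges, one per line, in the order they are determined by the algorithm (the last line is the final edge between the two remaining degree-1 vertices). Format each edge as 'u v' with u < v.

Answer: 3 5
1 3
1 2
2 7
4 6
4 7

Derivation:
Initial degrees: {1:2, 2:2, 3:2, 4:2, 5:1, 6:1, 7:2}
Step 1: smallest deg-1 vertex = 5, p_1 = 3. Add edge {3,5}. Now deg[5]=0, deg[3]=1.
Step 2: smallest deg-1 vertex = 3, p_2 = 1. Add edge {1,3}. Now deg[3]=0, deg[1]=1.
Step 3: smallest deg-1 vertex = 1, p_3 = 2. Add edge {1,2}. Now deg[1]=0, deg[2]=1.
Step 4: smallest deg-1 vertex = 2, p_4 = 7. Add edge {2,7}. Now deg[2]=0, deg[7]=1.
Step 5: smallest deg-1 vertex = 6, p_5 = 4. Add edge {4,6}. Now deg[6]=0, deg[4]=1.
Final: two remaining deg-1 vertices are 4, 7. Add edge {4,7}.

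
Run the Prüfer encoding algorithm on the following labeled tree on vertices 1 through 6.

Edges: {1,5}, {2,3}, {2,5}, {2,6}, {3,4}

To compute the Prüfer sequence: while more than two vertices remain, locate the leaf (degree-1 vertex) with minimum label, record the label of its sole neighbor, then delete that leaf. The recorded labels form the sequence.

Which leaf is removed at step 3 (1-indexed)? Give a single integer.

Step 1: current leaves = {1,4,6}. Remove leaf 1 (neighbor: 5).
Step 2: current leaves = {4,5,6}. Remove leaf 4 (neighbor: 3).
Step 3: current leaves = {3,5,6}. Remove leaf 3 (neighbor: 2).

Answer: 3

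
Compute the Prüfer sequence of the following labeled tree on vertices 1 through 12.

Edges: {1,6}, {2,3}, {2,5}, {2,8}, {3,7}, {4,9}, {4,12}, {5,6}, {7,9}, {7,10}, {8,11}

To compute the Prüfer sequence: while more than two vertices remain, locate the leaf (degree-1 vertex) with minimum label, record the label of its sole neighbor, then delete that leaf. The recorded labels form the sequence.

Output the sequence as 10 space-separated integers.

Step 1: leaves = {1,10,11,12}. Remove smallest leaf 1, emit neighbor 6.
Step 2: leaves = {6,10,11,12}. Remove smallest leaf 6, emit neighbor 5.
Step 3: leaves = {5,10,11,12}. Remove smallest leaf 5, emit neighbor 2.
Step 4: leaves = {10,11,12}. Remove smallest leaf 10, emit neighbor 7.
Step 5: leaves = {11,12}. Remove smallest leaf 11, emit neighbor 8.
Step 6: leaves = {8,12}. Remove smallest leaf 8, emit neighbor 2.
Step 7: leaves = {2,12}. Remove smallest leaf 2, emit neighbor 3.
Step 8: leaves = {3,12}. Remove smallest leaf 3, emit neighbor 7.
Step 9: leaves = {7,12}. Remove smallest leaf 7, emit neighbor 9.
Step 10: leaves = {9,12}. Remove smallest leaf 9, emit neighbor 4.
Done: 2 vertices remain (4, 12). Sequence = [6 5 2 7 8 2 3 7 9 4]

Answer: 6 5 2 7 8 2 3 7 9 4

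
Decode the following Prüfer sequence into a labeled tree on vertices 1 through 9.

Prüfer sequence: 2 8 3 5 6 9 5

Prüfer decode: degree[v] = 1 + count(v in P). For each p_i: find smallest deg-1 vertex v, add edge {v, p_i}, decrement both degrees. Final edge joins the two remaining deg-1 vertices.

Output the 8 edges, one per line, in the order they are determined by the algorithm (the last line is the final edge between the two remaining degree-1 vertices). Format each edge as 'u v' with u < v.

Answer: 1 2
2 8
3 4
3 5
6 7
6 9
5 8
5 9

Derivation:
Initial degrees: {1:1, 2:2, 3:2, 4:1, 5:3, 6:2, 7:1, 8:2, 9:2}
Step 1: smallest deg-1 vertex = 1, p_1 = 2. Add edge {1,2}. Now deg[1]=0, deg[2]=1.
Step 2: smallest deg-1 vertex = 2, p_2 = 8. Add edge {2,8}. Now deg[2]=0, deg[8]=1.
Step 3: smallest deg-1 vertex = 4, p_3 = 3. Add edge {3,4}. Now deg[4]=0, deg[3]=1.
Step 4: smallest deg-1 vertex = 3, p_4 = 5. Add edge {3,5}. Now deg[3]=0, deg[5]=2.
Step 5: smallest deg-1 vertex = 7, p_5 = 6. Add edge {6,7}. Now deg[7]=0, deg[6]=1.
Step 6: smallest deg-1 vertex = 6, p_6 = 9. Add edge {6,9}. Now deg[6]=0, deg[9]=1.
Step 7: smallest deg-1 vertex = 8, p_7 = 5. Add edge {5,8}. Now deg[8]=0, deg[5]=1.
Final: two remaining deg-1 vertices are 5, 9. Add edge {5,9}.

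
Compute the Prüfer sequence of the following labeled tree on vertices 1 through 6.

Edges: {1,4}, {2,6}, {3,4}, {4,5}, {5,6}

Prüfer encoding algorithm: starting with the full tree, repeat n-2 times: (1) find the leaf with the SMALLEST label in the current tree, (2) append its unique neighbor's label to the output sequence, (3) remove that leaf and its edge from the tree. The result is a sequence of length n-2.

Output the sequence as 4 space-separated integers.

Answer: 4 6 4 5

Derivation:
Step 1: leaves = {1,2,3}. Remove smallest leaf 1, emit neighbor 4.
Step 2: leaves = {2,3}. Remove smallest leaf 2, emit neighbor 6.
Step 3: leaves = {3,6}. Remove smallest leaf 3, emit neighbor 4.
Step 4: leaves = {4,6}. Remove smallest leaf 4, emit neighbor 5.
Done: 2 vertices remain (5, 6). Sequence = [4 6 4 5]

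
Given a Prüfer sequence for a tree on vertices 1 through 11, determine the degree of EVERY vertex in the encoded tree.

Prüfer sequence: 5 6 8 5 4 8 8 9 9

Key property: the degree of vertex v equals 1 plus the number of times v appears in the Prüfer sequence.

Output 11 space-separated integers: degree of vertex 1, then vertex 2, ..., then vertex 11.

Answer: 1 1 1 2 3 2 1 4 3 1 1

Derivation:
p_1 = 5: count[5] becomes 1
p_2 = 6: count[6] becomes 1
p_3 = 8: count[8] becomes 1
p_4 = 5: count[5] becomes 2
p_5 = 4: count[4] becomes 1
p_6 = 8: count[8] becomes 2
p_7 = 8: count[8] becomes 3
p_8 = 9: count[9] becomes 1
p_9 = 9: count[9] becomes 2
Degrees (1 + count): deg[1]=1+0=1, deg[2]=1+0=1, deg[3]=1+0=1, deg[4]=1+1=2, deg[5]=1+2=3, deg[6]=1+1=2, deg[7]=1+0=1, deg[8]=1+3=4, deg[9]=1+2=3, deg[10]=1+0=1, deg[11]=1+0=1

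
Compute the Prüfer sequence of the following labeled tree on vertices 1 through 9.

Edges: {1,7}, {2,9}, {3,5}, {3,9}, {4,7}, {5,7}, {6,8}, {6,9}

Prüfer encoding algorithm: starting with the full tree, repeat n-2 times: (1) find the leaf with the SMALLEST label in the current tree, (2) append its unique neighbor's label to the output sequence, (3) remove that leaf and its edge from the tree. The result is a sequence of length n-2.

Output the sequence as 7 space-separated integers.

Step 1: leaves = {1,2,4,8}. Remove smallest leaf 1, emit neighbor 7.
Step 2: leaves = {2,4,8}. Remove smallest leaf 2, emit neighbor 9.
Step 3: leaves = {4,8}. Remove smallest leaf 4, emit neighbor 7.
Step 4: leaves = {7,8}. Remove smallest leaf 7, emit neighbor 5.
Step 5: leaves = {5,8}. Remove smallest leaf 5, emit neighbor 3.
Step 6: leaves = {3,8}. Remove smallest leaf 3, emit neighbor 9.
Step 7: leaves = {8,9}. Remove smallest leaf 8, emit neighbor 6.
Done: 2 vertices remain (6, 9). Sequence = [7 9 7 5 3 9 6]

Answer: 7 9 7 5 3 9 6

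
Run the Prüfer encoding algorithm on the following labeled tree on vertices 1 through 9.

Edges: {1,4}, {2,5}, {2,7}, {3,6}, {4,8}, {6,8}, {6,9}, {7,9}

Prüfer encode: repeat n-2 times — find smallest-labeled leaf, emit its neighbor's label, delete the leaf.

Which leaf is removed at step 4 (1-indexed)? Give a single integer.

Step 1: current leaves = {1,3,5}. Remove leaf 1 (neighbor: 4).
Step 2: current leaves = {3,4,5}. Remove leaf 3 (neighbor: 6).
Step 3: current leaves = {4,5}. Remove leaf 4 (neighbor: 8).
Step 4: current leaves = {5,8}. Remove leaf 5 (neighbor: 2).

Answer: 5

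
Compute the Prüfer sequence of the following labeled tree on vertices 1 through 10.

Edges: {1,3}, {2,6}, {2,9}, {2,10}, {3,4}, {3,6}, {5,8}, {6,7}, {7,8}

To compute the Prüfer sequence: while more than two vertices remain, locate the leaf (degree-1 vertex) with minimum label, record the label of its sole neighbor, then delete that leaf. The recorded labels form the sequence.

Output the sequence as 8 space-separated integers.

Answer: 3 3 6 8 7 6 2 2

Derivation:
Step 1: leaves = {1,4,5,9,10}. Remove smallest leaf 1, emit neighbor 3.
Step 2: leaves = {4,5,9,10}. Remove smallest leaf 4, emit neighbor 3.
Step 3: leaves = {3,5,9,10}. Remove smallest leaf 3, emit neighbor 6.
Step 4: leaves = {5,9,10}. Remove smallest leaf 5, emit neighbor 8.
Step 5: leaves = {8,9,10}. Remove smallest leaf 8, emit neighbor 7.
Step 6: leaves = {7,9,10}. Remove smallest leaf 7, emit neighbor 6.
Step 7: leaves = {6,9,10}. Remove smallest leaf 6, emit neighbor 2.
Step 8: leaves = {9,10}. Remove smallest leaf 9, emit neighbor 2.
Done: 2 vertices remain (2, 10). Sequence = [3 3 6 8 7 6 2 2]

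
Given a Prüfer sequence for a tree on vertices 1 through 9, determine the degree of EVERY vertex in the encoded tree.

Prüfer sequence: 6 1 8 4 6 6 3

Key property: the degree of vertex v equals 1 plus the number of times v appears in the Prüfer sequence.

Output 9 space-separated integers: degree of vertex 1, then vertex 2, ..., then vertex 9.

p_1 = 6: count[6] becomes 1
p_2 = 1: count[1] becomes 1
p_3 = 8: count[8] becomes 1
p_4 = 4: count[4] becomes 1
p_5 = 6: count[6] becomes 2
p_6 = 6: count[6] becomes 3
p_7 = 3: count[3] becomes 1
Degrees (1 + count): deg[1]=1+1=2, deg[2]=1+0=1, deg[3]=1+1=2, deg[4]=1+1=2, deg[5]=1+0=1, deg[6]=1+3=4, deg[7]=1+0=1, deg[8]=1+1=2, deg[9]=1+0=1

Answer: 2 1 2 2 1 4 1 2 1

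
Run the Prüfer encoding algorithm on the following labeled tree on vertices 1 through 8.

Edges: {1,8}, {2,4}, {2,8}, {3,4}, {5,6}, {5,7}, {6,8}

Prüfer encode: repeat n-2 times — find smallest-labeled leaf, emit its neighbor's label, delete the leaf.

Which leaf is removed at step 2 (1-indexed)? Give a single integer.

Answer: 3

Derivation:
Step 1: current leaves = {1,3,7}. Remove leaf 1 (neighbor: 8).
Step 2: current leaves = {3,7}. Remove leaf 3 (neighbor: 4).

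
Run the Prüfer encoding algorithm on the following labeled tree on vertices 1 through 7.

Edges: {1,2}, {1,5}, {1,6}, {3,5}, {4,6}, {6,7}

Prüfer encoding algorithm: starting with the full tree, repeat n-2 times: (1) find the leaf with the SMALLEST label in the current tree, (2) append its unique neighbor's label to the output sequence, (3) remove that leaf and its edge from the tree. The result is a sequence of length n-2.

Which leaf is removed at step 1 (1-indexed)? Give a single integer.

Step 1: current leaves = {2,3,4,7}. Remove leaf 2 (neighbor: 1).

Answer: 2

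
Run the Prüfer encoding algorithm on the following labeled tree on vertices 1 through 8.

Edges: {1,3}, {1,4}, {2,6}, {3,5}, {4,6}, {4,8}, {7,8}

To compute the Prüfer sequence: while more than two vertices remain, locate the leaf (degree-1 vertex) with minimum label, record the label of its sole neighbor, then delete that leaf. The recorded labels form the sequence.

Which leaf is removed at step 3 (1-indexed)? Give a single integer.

Step 1: current leaves = {2,5,7}. Remove leaf 2 (neighbor: 6).
Step 2: current leaves = {5,6,7}. Remove leaf 5 (neighbor: 3).
Step 3: current leaves = {3,6,7}. Remove leaf 3 (neighbor: 1).

Answer: 3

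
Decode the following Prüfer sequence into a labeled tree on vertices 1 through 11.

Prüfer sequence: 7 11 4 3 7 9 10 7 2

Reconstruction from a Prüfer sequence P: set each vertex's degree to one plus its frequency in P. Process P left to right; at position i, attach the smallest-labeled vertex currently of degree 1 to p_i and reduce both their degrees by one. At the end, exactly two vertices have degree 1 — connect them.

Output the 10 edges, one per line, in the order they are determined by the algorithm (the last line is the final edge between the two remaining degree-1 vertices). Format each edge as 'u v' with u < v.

Initial degrees: {1:1, 2:2, 3:2, 4:2, 5:1, 6:1, 7:4, 8:1, 9:2, 10:2, 11:2}
Step 1: smallest deg-1 vertex = 1, p_1 = 7. Add edge {1,7}. Now deg[1]=0, deg[7]=3.
Step 2: smallest deg-1 vertex = 5, p_2 = 11. Add edge {5,11}. Now deg[5]=0, deg[11]=1.
Step 3: smallest deg-1 vertex = 6, p_3 = 4. Add edge {4,6}. Now deg[6]=0, deg[4]=1.
Step 4: smallest deg-1 vertex = 4, p_4 = 3. Add edge {3,4}. Now deg[4]=0, deg[3]=1.
Step 5: smallest deg-1 vertex = 3, p_5 = 7. Add edge {3,7}. Now deg[3]=0, deg[7]=2.
Step 6: smallest deg-1 vertex = 8, p_6 = 9. Add edge {8,9}. Now deg[8]=0, deg[9]=1.
Step 7: smallest deg-1 vertex = 9, p_7 = 10. Add edge {9,10}. Now deg[9]=0, deg[10]=1.
Step 8: smallest deg-1 vertex = 10, p_8 = 7. Add edge {7,10}. Now deg[10]=0, deg[7]=1.
Step 9: smallest deg-1 vertex = 7, p_9 = 2. Add edge {2,7}. Now deg[7]=0, deg[2]=1.
Final: two remaining deg-1 vertices are 2, 11. Add edge {2,11}.

Answer: 1 7
5 11
4 6
3 4
3 7
8 9
9 10
7 10
2 7
2 11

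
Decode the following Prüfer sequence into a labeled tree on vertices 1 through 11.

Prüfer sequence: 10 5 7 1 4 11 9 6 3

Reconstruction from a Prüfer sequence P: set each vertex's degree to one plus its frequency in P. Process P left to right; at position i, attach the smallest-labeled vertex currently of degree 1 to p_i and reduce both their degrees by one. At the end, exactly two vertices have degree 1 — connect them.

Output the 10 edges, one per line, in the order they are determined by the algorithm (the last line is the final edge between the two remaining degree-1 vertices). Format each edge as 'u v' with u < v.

Initial degrees: {1:2, 2:1, 3:2, 4:2, 5:2, 6:2, 7:2, 8:1, 9:2, 10:2, 11:2}
Step 1: smallest deg-1 vertex = 2, p_1 = 10. Add edge {2,10}. Now deg[2]=0, deg[10]=1.
Step 2: smallest deg-1 vertex = 8, p_2 = 5. Add edge {5,8}. Now deg[8]=0, deg[5]=1.
Step 3: smallest deg-1 vertex = 5, p_3 = 7. Add edge {5,7}. Now deg[5]=0, deg[7]=1.
Step 4: smallest deg-1 vertex = 7, p_4 = 1. Add edge {1,7}. Now deg[7]=0, deg[1]=1.
Step 5: smallest deg-1 vertex = 1, p_5 = 4. Add edge {1,4}. Now deg[1]=0, deg[4]=1.
Step 6: smallest deg-1 vertex = 4, p_6 = 11. Add edge {4,11}. Now deg[4]=0, deg[11]=1.
Step 7: smallest deg-1 vertex = 10, p_7 = 9. Add edge {9,10}. Now deg[10]=0, deg[9]=1.
Step 8: smallest deg-1 vertex = 9, p_8 = 6. Add edge {6,9}. Now deg[9]=0, deg[6]=1.
Step 9: smallest deg-1 vertex = 6, p_9 = 3. Add edge {3,6}. Now deg[6]=0, deg[3]=1.
Final: two remaining deg-1 vertices are 3, 11. Add edge {3,11}.

Answer: 2 10
5 8
5 7
1 7
1 4
4 11
9 10
6 9
3 6
3 11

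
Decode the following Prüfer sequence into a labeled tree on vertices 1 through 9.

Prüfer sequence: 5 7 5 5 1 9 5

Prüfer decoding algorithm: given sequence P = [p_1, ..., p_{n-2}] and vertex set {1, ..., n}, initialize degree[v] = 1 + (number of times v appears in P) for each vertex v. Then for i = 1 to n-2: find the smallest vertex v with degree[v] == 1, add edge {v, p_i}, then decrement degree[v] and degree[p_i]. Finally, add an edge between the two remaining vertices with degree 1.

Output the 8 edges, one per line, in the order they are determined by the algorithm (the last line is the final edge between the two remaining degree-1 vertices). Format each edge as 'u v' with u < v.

Initial degrees: {1:2, 2:1, 3:1, 4:1, 5:5, 6:1, 7:2, 8:1, 9:2}
Step 1: smallest deg-1 vertex = 2, p_1 = 5. Add edge {2,5}. Now deg[2]=0, deg[5]=4.
Step 2: smallest deg-1 vertex = 3, p_2 = 7. Add edge {3,7}. Now deg[3]=0, deg[7]=1.
Step 3: smallest deg-1 vertex = 4, p_3 = 5. Add edge {4,5}. Now deg[4]=0, deg[5]=3.
Step 4: smallest deg-1 vertex = 6, p_4 = 5. Add edge {5,6}. Now deg[6]=0, deg[5]=2.
Step 5: smallest deg-1 vertex = 7, p_5 = 1. Add edge {1,7}. Now deg[7]=0, deg[1]=1.
Step 6: smallest deg-1 vertex = 1, p_6 = 9. Add edge {1,9}. Now deg[1]=0, deg[9]=1.
Step 7: smallest deg-1 vertex = 8, p_7 = 5. Add edge {5,8}. Now deg[8]=0, deg[5]=1.
Final: two remaining deg-1 vertices are 5, 9. Add edge {5,9}.

Answer: 2 5
3 7
4 5
5 6
1 7
1 9
5 8
5 9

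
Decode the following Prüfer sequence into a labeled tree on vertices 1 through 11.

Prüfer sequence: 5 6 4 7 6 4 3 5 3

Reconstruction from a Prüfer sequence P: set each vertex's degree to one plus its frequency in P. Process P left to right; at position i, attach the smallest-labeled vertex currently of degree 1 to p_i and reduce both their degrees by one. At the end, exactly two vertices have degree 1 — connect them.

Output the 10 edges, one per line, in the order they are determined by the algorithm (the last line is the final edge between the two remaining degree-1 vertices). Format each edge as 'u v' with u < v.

Initial degrees: {1:1, 2:1, 3:3, 4:3, 5:3, 6:3, 7:2, 8:1, 9:1, 10:1, 11:1}
Step 1: smallest deg-1 vertex = 1, p_1 = 5. Add edge {1,5}. Now deg[1]=0, deg[5]=2.
Step 2: smallest deg-1 vertex = 2, p_2 = 6. Add edge {2,6}. Now deg[2]=0, deg[6]=2.
Step 3: smallest deg-1 vertex = 8, p_3 = 4. Add edge {4,8}. Now deg[8]=0, deg[4]=2.
Step 4: smallest deg-1 vertex = 9, p_4 = 7. Add edge {7,9}. Now deg[9]=0, deg[7]=1.
Step 5: smallest deg-1 vertex = 7, p_5 = 6. Add edge {6,7}. Now deg[7]=0, deg[6]=1.
Step 6: smallest deg-1 vertex = 6, p_6 = 4. Add edge {4,6}. Now deg[6]=0, deg[4]=1.
Step 7: smallest deg-1 vertex = 4, p_7 = 3. Add edge {3,4}. Now deg[4]=0, deg[3]=2.
Step 8: smallest deg-1 vertex = 10, p_8 = 5. Add edge {5,10}. Now deg[10]=0, deg[5]=1.
Step 9: smallest deg-1 vertex = 5, p_9 = 3. Add edge {3,5}. Now deg[5]=0, deg[3]=1.
Final: two remaining deg-1 vertices are 3, 11. Add edge {3,11}.

Answer: 1 5
2 6
4 8
7 9
6 7
4 6
3 4
5 10
3 5
3 11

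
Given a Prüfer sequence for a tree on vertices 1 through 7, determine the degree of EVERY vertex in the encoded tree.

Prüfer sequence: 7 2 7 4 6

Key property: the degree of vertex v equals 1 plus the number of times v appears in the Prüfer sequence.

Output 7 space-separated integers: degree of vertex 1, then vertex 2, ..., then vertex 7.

p_1 = 7: count[7] becomes 1
p_2 = 2: count[2] becomes 1
p_3 = 7: count[7] becomes 2
p_4 = 4: count[4] becomes 1
p_5 = 6: count[6] becomes 1
Degrees (1 + count): deg[1]=1+0=1, deg[2]=1+1=2, deg[3]=1+0=1, deg[4]=1+1=2, deg[5]=1+0=1, deg[6]=1+1=2, deg[7]=1+2=3

Answer: 1 2 1 2 1 2 3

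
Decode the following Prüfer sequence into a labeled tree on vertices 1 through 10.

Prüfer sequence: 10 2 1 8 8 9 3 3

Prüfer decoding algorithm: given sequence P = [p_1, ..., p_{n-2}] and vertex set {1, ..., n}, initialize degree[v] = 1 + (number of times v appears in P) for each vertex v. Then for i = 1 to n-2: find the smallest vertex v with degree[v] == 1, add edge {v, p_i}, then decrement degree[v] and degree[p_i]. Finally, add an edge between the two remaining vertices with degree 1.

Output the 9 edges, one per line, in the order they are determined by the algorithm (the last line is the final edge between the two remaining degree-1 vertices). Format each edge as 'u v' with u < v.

Initial degrees: {1:2, 2:2, 3:3, 4:1, 5:1, 6:1, 7:1, 8:3, 9:2, 10:2}
Step 1: smallest deg-1 vertex = 4, p_1 = 10. Add edge {4,10}. Now deg[4]=0, deg[10]=1.
Step 2: smallest deg-1 vertex = 5, p_2 = 2. Add edge {2,5}. Now deg[5]=0, deg[2]=1.
Step 3: smallest deg-1 vertex = 2, p_3 = 1. Add edge {1,2}. Now deg[2]=0, deg[1]=1.
Step 4: smallest deg-1 vertex = 1, p_4 = 8. Add edge {1,8}. Now deg[1]=0, deg[8]=2.
Step 5: smallest deg-1 vertex = 6, p_5 = 8. Add edge {6,8}. Now deg[6]=0, deg[8]=1.
Step 6: smallest deg-1 vertex = 7, p_6 = 9. Add edge {7,9}. Now deg[7]=0, deg[9]=1.
Step 7: smallest deg-1 vertex = 8, p_7 = 3. Add edge {3,8}. Now deg[8]=0, deg[3]=2.
Step 8: smallest deg-1 vertex = 9, p_8 = 3. Add edge {3,9}. Now deg[9]=0, deg[3]=1.
Final: two remaining deg-1 vertices are 3, 10. Add edge {3,10}.

Answer: 4 10
2 5
1 2
1 8
6 8
7 9
3 8
3 9
3 10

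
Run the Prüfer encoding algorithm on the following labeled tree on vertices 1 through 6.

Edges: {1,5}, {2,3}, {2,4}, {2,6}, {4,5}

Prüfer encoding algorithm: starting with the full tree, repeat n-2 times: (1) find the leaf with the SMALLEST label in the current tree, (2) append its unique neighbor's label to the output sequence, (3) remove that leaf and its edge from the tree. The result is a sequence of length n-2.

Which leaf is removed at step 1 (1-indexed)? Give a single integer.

Step 1: current leaves = {1,3,6}. Remove leaf 1 (neighbor: 5).

Answer: 1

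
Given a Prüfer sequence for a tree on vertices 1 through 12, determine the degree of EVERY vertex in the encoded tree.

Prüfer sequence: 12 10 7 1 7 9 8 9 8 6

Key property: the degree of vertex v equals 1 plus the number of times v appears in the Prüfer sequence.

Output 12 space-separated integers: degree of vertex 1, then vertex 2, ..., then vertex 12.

Answer: 2 1 1 1 1 2 3 3 3 2 1 2

Derivation:
p_1 = 12: count[12] becomes 1
p_2 = 10: count[10] becomes 1
p_3 = 7: count[7] becomes 1
p_4 = 1: count[1] becomes 1
p_5 = 7: count[7] becomes 2
p_6 = 9: count[9] becomes 1
p_7 = 8: count[8] becomes 1
p_8 = 9: count[9] becomes 2
p_9 = 8: count[8] becomes 2
p_10 = 6: count[6] becomes 1
Degrees (1 + count): deg[1]=1+1=2, deg[2]=1+0=1, deg[3]=1+0=1, deg[4]=1+0=1, deg[5]=1+0=1, deg[6]=1+1=2, deg[7]=1+2=3, deg[8]=1+2=3, deg[9]=1+2=3, deg[10]=1+1=2, deg[11]=1+0=1, deg[12]=1+1=2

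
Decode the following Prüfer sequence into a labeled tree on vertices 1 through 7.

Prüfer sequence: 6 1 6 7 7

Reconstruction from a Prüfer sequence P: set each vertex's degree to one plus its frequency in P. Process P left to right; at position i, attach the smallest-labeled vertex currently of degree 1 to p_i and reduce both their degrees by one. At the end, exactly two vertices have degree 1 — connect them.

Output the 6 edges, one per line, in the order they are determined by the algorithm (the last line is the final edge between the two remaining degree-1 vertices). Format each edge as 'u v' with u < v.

Answer: 2 6
1 3
1 6
4 7
5 7
6 7

Derivation:
Initial degrees: {1:2, 2:1, 3:1, 4:1, 5:1, 6:3, 7:3}
Step 1: smallest deg-1 vertex = 2, p_1 = 6. Add edge {2,6}. Now deg[2]=0, deg[6]=2.
Step 2: smallest deg-1 vertex = 3, p_2 = 1. Add edge {1,3}. Now deg[3]=0, deg[1]=1.
Step 3: smallest deg-1 vertex = 1, p_3 = 6. Add edge {1,6}. Now deg[1]=0, deg[6]=1.
Step 4: smallest deg-1 vertex = 4, p_4 = 7. Add edge {4,7}. Now deg[4]=0, deg[7]=2.
Step 5: smallest deg-1 vertex = 5, p_5 = 7. Add edge {5,7}. Now deg[5]=0, deg[7]=1.
Final: two remaining deg-1 vertices are 6, 7. Add edge {6,7}.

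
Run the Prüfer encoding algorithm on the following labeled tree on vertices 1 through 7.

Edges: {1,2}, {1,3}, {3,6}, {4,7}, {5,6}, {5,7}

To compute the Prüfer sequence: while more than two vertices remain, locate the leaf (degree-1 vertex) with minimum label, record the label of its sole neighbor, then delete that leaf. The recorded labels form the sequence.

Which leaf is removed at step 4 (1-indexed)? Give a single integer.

Answer: 4

Derivation:
Step 1: current leaves = {2,4}. Remove leaf 2 (neighbor: 1).
Step 2: current leaves = {1,4}. Remove leaf 1 (neighbor: 3).
Step 3: current leaves = {3,4}. Remove leaf 3 (neighbor: 6).
Step 4: current leaves = {4,6}. Remove leaf 4 (neighbor: 7).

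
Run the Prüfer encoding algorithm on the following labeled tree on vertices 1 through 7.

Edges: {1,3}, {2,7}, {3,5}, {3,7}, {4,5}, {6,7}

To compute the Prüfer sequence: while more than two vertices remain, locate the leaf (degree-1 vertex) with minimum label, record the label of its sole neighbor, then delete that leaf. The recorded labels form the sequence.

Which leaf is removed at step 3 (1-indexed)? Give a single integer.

Step 1: current leaves = {1,2,4,6}. Remove leaf 1 (neighbor: 3).
Step 2: current leaves = {2,4,6}. Remove leaf 2 (neighbor: 7).
Step 3: current leaves = {4,6}. Remove leaf 4 (neighbor: 5).

Answer: 4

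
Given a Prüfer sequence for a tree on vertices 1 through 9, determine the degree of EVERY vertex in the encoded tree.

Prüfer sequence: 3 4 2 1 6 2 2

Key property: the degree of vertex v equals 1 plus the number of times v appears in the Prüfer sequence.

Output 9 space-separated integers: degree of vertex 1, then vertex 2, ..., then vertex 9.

Answer: 2 4 2 2 1 2 1 1 1

Derivation:
p_1 = 3: count[3] becomes 1
p_2 = 4: count[4] becomes 1
p_3 = 2: count[2] becomes 1
p_4 = 1: count[1] becomes 1
p_5 = 6: count[6] becomes 1
p_6 = 2: count[2] becomes 2
p_7 = 2: count[2] becomes 3
Degrees (1 + count): deg[1]=1+1=2, deg[2]=1+3=4, deg[3]=1+1=2, deg[4]=1+1=2, deg[5]=1+0=1, deg[6]=1+1=2, deg[7]=1+0=1, deg[8]=1+0=1, deg[9]=1+0=1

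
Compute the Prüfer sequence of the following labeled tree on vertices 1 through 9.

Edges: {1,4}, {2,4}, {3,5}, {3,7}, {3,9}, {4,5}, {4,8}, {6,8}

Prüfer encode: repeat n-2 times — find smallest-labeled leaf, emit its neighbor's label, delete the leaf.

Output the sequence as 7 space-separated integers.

Step 1: leaves = {1,2,6,7,9}. Remove smallest leaf 1, emit neighbor 4.
Step 2: leaves = {2,6,7,9}. Remove smallest leaf 2, emit neighbor 4.
Step 3: leaves = {6,7,9}. Remove smallest leaf 6, emit neighbor 8.
Step 4: leaves = {7,8,9}. Remove smallest leaf 7, emit neighbor 3.
Step 5: leaves = {8,9}. Remove smallest leaf 8, emit neighbor 4.
Step 6: leaves = {4,9}. Remove smallest leaf 4, emit neighbor 5.
Step 7: leaves = {5,9}. Remove smallest leaf 5, emit neighbor 3.
Done: 2 vertices remain (3, 9). Sequence = [4 4 8 3 4 5 3]

Answer: 4 4 8 3 4 5 3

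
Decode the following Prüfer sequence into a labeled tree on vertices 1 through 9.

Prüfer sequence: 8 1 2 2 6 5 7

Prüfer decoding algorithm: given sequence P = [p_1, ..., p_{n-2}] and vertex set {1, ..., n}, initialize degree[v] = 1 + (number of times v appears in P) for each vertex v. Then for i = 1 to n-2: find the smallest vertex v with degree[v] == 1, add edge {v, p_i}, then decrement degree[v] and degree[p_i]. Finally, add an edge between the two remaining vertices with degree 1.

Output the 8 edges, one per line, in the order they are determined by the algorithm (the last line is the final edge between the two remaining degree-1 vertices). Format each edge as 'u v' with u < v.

Answer: 3 8
1 4
1 2
2 8
2 6
5 6
5 7
7 9

Derivation:
Initial degrees: {1:2, 2:3, 3:1, 4:1, 5:2, 6:2, 7:2, 8:2, 9:1}
Step 1: smallest deg-1 vertex = 3, p_1 = 8. Add edge {3,8}. Now deg[3]=0, deg[8]=1.
Step 2: smallest deg-1 vertex = 4, p_2 = 1. Add edge {1,4}. Now deg[4]=0, deg[1]=1.
Step 3: smallest deg-1 vertex = 1, p_3 = 2. Add edge {1,2}. Now deg[1]=0, deg[2]=2.
Step 4: smallest deg-1 vertex = 8, p_4 = 2. Add edge {2,8}. Now deg[8]=0, deg[2]=1.
Step 5: smallest deg-1 vertex = 2, p_5 = 6. Add edge {2,6}. Now deg[2]=0, deg[6]=1.
Step 6: smallest deg-1 vertex = 6, p_6 = 5. Add edge {5,6}. Now deg[6]=0, deg[5]=1.
Step 7: smallest deg-1 vertex = 5, p_7 = 7. Add edge {5,7}. Now deg[5]=0, deg[7]=1.
Final: two remaining deg-1 vertices are 7, 9. Add edge {7,9}.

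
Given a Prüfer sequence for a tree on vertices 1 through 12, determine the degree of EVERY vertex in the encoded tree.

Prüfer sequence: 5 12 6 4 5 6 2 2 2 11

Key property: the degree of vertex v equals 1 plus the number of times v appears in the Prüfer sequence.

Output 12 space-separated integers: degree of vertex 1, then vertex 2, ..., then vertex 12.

Answer: 1 4 1 2 3 3 1 1 1 1 2 2

Derivation:
p_1 = 5: count[5] becomes 1
p_2 = 12: count[12] becomes 1
p_3 = 6: count[6] becomes 1
p_4 = 4: count[4] becomes 1
p_5 = 5: count[5] becomes 2
p_6 = 6: count[6] becomes 2
p_7 = 2: count[2] becomes 1
p_8 = 2: count[2] becomes 2
p_9 = 2: count[2] becomes 3
p_10 = 11: count[11] becomes 1
Degrees (1 + count): deg[1]=1+0=1, deg[2]=1+3=4, deg[3]=1+0=1, deg[4]=1+1=2, deg[5]=1+2=3, deg[6]=1+2=3, deg[7]=1+0=1, deg[8]=1+0=1, deg[9]=1+0=1, deg[10]=1+0=1, deg[11]=1+1=2, deg[12]=1+1=2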